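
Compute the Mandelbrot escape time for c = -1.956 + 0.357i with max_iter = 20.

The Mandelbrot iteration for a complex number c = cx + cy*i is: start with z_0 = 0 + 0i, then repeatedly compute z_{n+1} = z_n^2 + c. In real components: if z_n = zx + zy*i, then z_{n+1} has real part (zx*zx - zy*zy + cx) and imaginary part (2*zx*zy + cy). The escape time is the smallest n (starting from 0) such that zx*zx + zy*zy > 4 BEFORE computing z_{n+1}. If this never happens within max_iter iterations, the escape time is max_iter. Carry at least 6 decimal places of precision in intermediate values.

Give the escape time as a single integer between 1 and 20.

Answer: 2

Derivation:
z_0 = 0 + 0i, c = -1.9560 + 0.3570i
Iter 1: z = -1.9560 + 0.3570i, |z|^2 = 3.9534
Iter 2: z = 1.7425 + -1.0396i, |z|^2 = 4.1170
Escaped at iteration 2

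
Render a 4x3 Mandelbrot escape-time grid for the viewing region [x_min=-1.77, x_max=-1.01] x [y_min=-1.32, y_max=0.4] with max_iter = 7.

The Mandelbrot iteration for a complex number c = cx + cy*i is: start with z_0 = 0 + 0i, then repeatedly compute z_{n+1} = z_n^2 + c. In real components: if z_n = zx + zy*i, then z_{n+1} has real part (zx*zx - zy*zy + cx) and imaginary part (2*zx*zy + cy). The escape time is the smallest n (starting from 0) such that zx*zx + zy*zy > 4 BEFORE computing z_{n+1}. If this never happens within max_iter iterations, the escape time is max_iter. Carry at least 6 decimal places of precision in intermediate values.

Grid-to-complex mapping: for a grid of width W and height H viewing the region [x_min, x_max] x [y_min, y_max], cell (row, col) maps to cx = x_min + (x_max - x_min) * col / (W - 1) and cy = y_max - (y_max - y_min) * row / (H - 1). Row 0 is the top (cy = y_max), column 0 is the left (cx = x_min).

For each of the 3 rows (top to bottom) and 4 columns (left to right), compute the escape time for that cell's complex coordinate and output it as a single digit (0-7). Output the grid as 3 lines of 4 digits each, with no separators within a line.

Answer: 3477
3365
1122

Derivation:
(row=0, col=0): c = -1.7700 + 0.4000i → escape time 3
(row=0, col=1): c = -1.5167 + 0.4000i → escape time 4
(row=0, col=2): c = -1.2633 + 0.4000i → escape time 7
(row=0, col=3): c = -1.0100 + 0.4000i → escape time 7
(row=1, col=0): c = -1.7700 + -0.4600i → escape time 3
(row=1, col=1): c = -1.5167 + -0.4600i → escape time 3
(row=1, col=2): c = -1.2633 + -0.4600i → escape time 6
(row=1, col=3): c = -1.0100 + -0.4600i → escape time 5
(row=2, col=0): c = -1.7700 + -1.3200i → escape time 1
(row=2, col=1): c = -1.5167 + -1.3200i → escape time 1
(row=2, col=2): c = -1.2633 + -1.3200i → escape time 2
(row=2, col=3): c = -1.0100 + -1.3200i → escape time 2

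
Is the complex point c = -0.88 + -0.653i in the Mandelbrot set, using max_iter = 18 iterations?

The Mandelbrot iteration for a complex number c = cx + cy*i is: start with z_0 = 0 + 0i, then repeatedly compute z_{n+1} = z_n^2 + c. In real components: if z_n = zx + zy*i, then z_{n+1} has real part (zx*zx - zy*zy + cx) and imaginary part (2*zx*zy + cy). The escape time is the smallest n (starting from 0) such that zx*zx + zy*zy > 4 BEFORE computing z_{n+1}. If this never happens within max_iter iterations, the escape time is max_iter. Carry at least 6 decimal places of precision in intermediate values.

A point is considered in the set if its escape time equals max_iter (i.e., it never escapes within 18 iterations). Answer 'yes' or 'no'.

Answer: no

Derivation:
z_0 = 0 + 0i, c = -0.8800 + -0.6530i
Iter 1: z = -0.8800 + -0.6530i, |z|^2 = 1.2008
Iter 2: z = -0.5320 + 0.4963i, |z|^2 = 0.5293
Iter 3: z = -0.8433 + -1.1811i, |z|^2 = 2.1060
Iter 4: z = -1.5638 + 1.3389i, |z|^2 = 4.2380
Escaped at iteration 4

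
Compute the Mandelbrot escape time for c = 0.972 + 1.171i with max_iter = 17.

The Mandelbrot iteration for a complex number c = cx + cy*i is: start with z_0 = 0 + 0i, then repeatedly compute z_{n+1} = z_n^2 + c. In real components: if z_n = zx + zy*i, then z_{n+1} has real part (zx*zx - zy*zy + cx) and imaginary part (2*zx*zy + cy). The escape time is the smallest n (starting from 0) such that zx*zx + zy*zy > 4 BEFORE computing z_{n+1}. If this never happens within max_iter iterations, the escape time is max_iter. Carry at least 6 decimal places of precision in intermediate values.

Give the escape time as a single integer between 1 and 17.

z_0 = 0 + 0i, c = 0.9720 + 1.1710i
Iter 1: z = 0.9720 + 1.1710i, |z|^2 = 2.3160
Iter 2: z = 0.5455 + 3.4474i, |z|^2 = 12.1823
Escaped at iteration 2

Answer: 2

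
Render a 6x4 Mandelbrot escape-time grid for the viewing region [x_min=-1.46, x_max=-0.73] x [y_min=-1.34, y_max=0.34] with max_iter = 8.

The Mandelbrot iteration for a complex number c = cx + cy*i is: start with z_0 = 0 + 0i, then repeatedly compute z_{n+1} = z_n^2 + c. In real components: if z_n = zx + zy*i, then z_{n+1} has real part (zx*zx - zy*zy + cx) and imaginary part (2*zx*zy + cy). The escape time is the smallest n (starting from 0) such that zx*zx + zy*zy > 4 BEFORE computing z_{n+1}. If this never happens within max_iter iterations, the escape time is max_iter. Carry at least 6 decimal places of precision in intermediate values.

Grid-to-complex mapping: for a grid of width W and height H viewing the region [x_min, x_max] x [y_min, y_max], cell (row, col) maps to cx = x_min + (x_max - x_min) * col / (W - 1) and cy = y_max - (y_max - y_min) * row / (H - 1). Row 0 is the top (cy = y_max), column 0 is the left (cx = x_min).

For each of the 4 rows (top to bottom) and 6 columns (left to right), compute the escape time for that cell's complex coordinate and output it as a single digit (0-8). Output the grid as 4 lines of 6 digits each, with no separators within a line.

Answer: 568888
578888
333344
222222

Derivation:
(row=0, col=0): c = -1.4600 + 0.3400i → escape time 5
(row=0, col=1): c = -1.3140 + 0.3400i → escape time 6
(row=0, col=2): c = -1.1680 + 0.3400i → escape time 8
(row=0, col=3): c = -1.0220 + 0.3400i → escape time 8
(row=0, col=4): c = -0.8760 + 0.3400i → escape time 8
(row=0, col=5): c = -0.7300 + 0.3400i → escape time 8
(row=1, col=0): c = -1.4600 + -0.2200i → escape time 5
(row=1, col=1): c = -1.3140 + -0.2200i → escape time 7
(row=1, col=2): c = -1.1680 + -0.2200i → escape time 8
(row=1, col=3): c = -1.0220 + -0.2200i → escape time 8
(row=1, col=4): c = -0.8760 + -0.2200i → escape time 8
(row=1, col=5): c = -0.7300 + -0.2200i → escape time 8
(row=2, col=0): c = -1.4600 + -0.7800i → escape time 3
(row=2, col=1): c = -1.3140 + -0.7800i → escape time 3
(row=2, col=2): c = -1.1680 + -0.7800i → escape time 3
(row=2, col=3): c = -1.0220 + -0.7800i → escape time 3
(row=2, col=4): c = -0.8760 + -0.7800i → escape time 4
(row=2, col=5): c = -0.7300 + -0.7800i → escape time 4
(row=3, col=0): c = -1.4600 + -1.3400i → escape time 2
(row=3, col=1): c = -1.3140 + -1.3400i → escape time 2
(row=3, col=2): c = -1.1680 + -1.3400i → escape time 2
(row=3, col=3): c = -1.0220 + -1.3400i → escape time 2
(row=3, col=4): c = -0.8760 + -1.3400i → escape time 2
(row=3, col=5): c = -0.7300 + -1.3400i → escape time 2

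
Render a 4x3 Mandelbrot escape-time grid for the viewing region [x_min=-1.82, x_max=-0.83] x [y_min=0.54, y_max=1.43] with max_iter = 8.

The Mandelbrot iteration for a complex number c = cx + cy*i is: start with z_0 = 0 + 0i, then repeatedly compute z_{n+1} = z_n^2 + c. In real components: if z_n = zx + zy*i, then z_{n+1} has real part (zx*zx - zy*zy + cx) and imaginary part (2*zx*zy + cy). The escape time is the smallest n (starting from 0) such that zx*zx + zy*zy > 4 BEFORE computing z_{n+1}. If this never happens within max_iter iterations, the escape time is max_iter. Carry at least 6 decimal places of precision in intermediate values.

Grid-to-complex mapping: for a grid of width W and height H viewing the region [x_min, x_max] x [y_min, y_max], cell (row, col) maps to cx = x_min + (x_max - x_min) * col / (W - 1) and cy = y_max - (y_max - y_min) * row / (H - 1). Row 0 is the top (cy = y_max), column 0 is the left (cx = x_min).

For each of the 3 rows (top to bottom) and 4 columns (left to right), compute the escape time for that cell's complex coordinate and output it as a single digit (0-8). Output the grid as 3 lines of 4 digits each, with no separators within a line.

(row=0, col=0): c = -1.8200 + 1.4300i → escape time 1
(row=0, col=1): c = -1.4900 + 1.4300i → escape time 1
(row=0, col=2): c = -1.1600 + 1.4300i → escape time 2
(row=0, col=3): c = -0.8300 + 1.4300i → escape time 2
(row=1, col=0): c = -1.8200 + 0.9850i → escape time 1
(row=1, col=1): c = -1.4900 + 0.9850i → escape time 3
(row=1, col=2): c = -1.1600 + 0.9850i → escape time 3
(row=1, col=3): c = -0.8300 + 0.9850i → escape time 3
(row=2, col=0): c = -1.8200 + 0.5400i → escape time 3
(row=2, col=1): c = -1.4900 + 0.5400i → escape time 3
(row=2, col=2): c = -1.1600 + 0.5400i → escape time 4
(row=2, col=3): c = -0.8300 + 0.5400i → escape time 5

Answer: 1122
1333
3345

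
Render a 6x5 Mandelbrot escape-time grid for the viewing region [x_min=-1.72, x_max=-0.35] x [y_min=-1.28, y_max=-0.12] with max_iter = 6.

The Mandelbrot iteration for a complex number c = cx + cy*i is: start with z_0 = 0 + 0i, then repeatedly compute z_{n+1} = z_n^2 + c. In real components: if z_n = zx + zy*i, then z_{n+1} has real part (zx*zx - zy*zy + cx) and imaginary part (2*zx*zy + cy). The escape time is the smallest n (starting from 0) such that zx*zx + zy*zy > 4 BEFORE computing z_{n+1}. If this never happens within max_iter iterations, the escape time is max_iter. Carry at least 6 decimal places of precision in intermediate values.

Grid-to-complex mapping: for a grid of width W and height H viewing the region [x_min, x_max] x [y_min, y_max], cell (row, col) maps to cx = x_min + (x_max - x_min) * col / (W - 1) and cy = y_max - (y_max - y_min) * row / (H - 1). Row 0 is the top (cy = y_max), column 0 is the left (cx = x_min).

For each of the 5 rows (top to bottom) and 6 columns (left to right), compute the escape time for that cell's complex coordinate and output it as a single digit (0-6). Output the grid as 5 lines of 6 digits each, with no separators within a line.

(row=0, col=0): c = -1.7200 + -0.1200i → escape time 4
(row=0, col=1): c = -1.4460 + -0.1200i → escape time 6
(row=0, col=2): c = -1.1720 + -0.1200i → escape time 6
(row=0, col=3): c = -0.8980 + -0.1200i → escape time 6
(row=0, col=4): c = -0.6240 + -0.1200i → escape time 6
(row=0, col=5): c = -0.3500 + -0.1200i → escape time 6
(row=1, col=0): c = -1.7200 + -0.4100i → escape time 3
(row=1, col=1): c = -1.4460 + -0.4100i → escape time 4
(row=1, col=2): c = -1.1720 + -0.4100i → escape time 6
(row=1, col=3): c = -0.8980 + -0.4100i → escape time 6
(row=1, col=4): c = -0.6240 + -0.4100i → escape time 6
(row=1, col=5): c = -0.3500 + -0.4100i → escape time 6
(row=2, col=0): c = -1.7200 + -0.7000i → escape time 3
(row=2, col=1): c = -1.4460 + -0.7000i → escape time 3
(row=2, col=2): c = -1.1720 + -0.7000i → escape time 3
(row=2, col=3): c = -0.8980 + -0.7000i → escape time 4
(row=2, col=4): c = -0.6240 + -0.7000i → escape time 6
(row=2, col=5): c = -0.3500 + -0.7000i → escape time 6
(row=3, col=0): c = -1.7200 + -0.9900i → escape time 2
(row=3, col=1): c = -1.4460 + -0.9900i → escape time 3
(row=3, col=2): c = -1.1720 + -0.9900i → escape time 3
(row=3, col=3): c = -0.8980 + -0.9900i → escape time 3
(row=3, col=4): c = -0.6240 + -0.9900i → escape time 4
(row=3, col=5): c = -0.3500 + -0.9900i → escape time 5
(row=4, col=0): c = -1.7200 + -1.2800i → escape time 1
(row=4, col=1): c = -1.4460 + -1.2800i → escape time 2
(row=4, col=2): c = -1.1720 + -1.2800i → escape time 2
(row=4, col=3): c = -0.8980 + -1.2800i → escape time 2
(row=4, col=4): c = -0.6240 + -1.2800i → escape time 3
(row=4, col=5): c = -0.3500 + -1.2800i → escape time 3

Answer: 466666
346666
333466
233345
122233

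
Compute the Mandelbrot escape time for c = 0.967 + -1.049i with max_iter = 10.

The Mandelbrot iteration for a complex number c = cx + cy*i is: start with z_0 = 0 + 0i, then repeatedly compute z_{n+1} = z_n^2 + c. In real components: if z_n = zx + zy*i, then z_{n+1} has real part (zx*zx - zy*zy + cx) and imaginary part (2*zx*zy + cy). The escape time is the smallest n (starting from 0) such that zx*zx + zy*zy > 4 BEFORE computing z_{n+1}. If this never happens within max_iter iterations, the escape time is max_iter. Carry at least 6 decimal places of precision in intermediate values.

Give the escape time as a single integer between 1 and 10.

z_0 = 0 + 0i, c = 0.9670 + -1.0490i
Iter 1: z = 0.9670 + -1.0490i, |z|^2 = 2.0355
Iter 2: z = 0.8017 + -3.0778i, |z|^2 = 10.1153
Escaped at iteration 2

Answer: 2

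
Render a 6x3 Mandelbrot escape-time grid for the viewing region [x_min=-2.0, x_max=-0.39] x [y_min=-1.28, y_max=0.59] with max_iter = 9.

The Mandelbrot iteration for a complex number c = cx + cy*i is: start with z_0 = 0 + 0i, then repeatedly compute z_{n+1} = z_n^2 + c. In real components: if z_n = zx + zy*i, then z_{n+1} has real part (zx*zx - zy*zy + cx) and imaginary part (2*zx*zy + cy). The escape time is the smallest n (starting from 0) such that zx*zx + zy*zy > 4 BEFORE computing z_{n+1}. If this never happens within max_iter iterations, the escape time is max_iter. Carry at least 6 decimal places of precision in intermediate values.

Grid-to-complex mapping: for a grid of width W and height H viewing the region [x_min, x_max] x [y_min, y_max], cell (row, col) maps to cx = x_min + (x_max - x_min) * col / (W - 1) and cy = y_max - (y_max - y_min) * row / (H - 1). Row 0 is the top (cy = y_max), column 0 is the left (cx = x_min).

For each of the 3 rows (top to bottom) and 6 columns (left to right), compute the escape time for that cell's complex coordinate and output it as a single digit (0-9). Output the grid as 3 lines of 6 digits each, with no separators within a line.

Answer: 133469
146999
112233

Derivation:
(row=0, col=0): c = -2.0000 + 0.5900i → escape time 1
(row=0, col=1): c = -1.6780 + 0.5900i → escape time 3
(row=0, col=2): c = -1.3560 + 0.5900i → escape time 3
(row=0, col=3): c = -1.0340 + 0.5900i → escape time 4
(row=0, col=4): c = -0.7120 + 0.5900i → escape time 6
(row=0, col=5): c = -0.3900 + 0.5900i → escape time 9
(row=1, col=0): c = -2.0000 + -0.3450i → escape time 1
(row=1, col=1): c = -1.6780 + -0.3450i → escape time 4
(row=1, col=2): c = -1.3560 + -0.3450i → escape time 6
(row=1, col=3): c = -1.0340 + -0.3450i → escape time 9
(row=1, col=4): c = -0.7120 + -0.3450i → escape time 9
(row=1, col=5): c = -0.3900 + -0.3450i → escape time 9
(row=2, col=0): c = -2.0000 + -1.2800i → escape time 1
(row=2, col=1): c = -1.6780 + -1.2800i → escape time 1
(row=2, col=2): c = -1.3560 + -1.2800i → escape time 2
(row=2, col=3): c = -1.0340 + -1.2800i → escape time 2
(row=2, col=4): c = -0.7120 + -1.2800i → escape time 3
(row=2, col=5): c = -0.3900 + -1.2800i → escape time 3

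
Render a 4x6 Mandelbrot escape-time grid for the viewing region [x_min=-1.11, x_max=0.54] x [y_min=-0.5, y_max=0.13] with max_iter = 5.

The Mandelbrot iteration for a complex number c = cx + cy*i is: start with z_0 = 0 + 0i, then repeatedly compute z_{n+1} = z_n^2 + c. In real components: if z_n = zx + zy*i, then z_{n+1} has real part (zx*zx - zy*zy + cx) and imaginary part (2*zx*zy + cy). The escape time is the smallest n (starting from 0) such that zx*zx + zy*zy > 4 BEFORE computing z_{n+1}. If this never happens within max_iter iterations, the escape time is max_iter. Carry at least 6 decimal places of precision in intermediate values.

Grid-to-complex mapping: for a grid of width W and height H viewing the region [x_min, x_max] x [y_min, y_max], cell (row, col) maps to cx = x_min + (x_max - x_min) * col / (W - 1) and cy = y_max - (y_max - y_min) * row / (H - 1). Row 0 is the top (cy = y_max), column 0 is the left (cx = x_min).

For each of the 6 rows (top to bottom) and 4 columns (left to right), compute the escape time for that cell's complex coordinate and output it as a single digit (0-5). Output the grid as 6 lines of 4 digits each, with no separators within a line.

Answer: 5554
5554
5554
5554
5554
5554

Derivation:
(row=0, col=0): c = -1.1100 + 0.1300i → escape time 5
(row=0, col=1): c = -0.5600 + 0.1300i → escape time 5
(row=0, col=2): c = -0.0100 + 0.1300i → escape time 5
(row=0, col=3): c = 0.5400 + 0.1300i → escape time 4
(row=1, col=0): c = -1.1100 + 0.0040i → escape time 5
(row=1, col=1): c = -0.5600 + 0.0040i → escape time 5
(row=1, col=2): c = -0.0100 + 0.0040i → escape time 5
(row=1, col=3): c = 0.5400 + 0.0040i → escape time 4
(row=2, col=0): c = -1.1100 + -0.1220i → escape time 5
(row=2, col=1): c = -0.5600 + -0.1220i → escape time 5
(row=2, col=2): c = -0.0100 + -0.1220i → escape time 5
(row=2, col=3): c = 0.5400 + -0.1220i → escape time 4
(row=3, col=0): c = -1.1100 + -0.2480i → escape time 5
(row=3, col=1): c = -0.5600 + -0.2480i → escape time 5
(row=3, col=2): c = -0.0100 + -0.2480i → escape time 5
(row=3, col=3): c = 0.5400 + -0.2480i → escape time 4
(row=4, col=0): c = -1.1100 + -0.3740i → escape time 5
(row=4, col=1): c = -0.5600 + -0.3740i → escape time 5
(row=4, col=2): c = -0.0100 + -0.3740i → escape time 5
(row=4, col=3): c = 0.5400 + -0.3740i → escape time 4
(row=5, col=0): c = -1.1100 + -0.5000i → escape time 5
(row=5, col=1): c = -0.5600 + -0.5000i → escape time 5
(row=5, col=2): c = -0.0100 + -0.5000i → escape time 5
(row=5, col=3): c = 0.5400 + -0.5000i → escape time 4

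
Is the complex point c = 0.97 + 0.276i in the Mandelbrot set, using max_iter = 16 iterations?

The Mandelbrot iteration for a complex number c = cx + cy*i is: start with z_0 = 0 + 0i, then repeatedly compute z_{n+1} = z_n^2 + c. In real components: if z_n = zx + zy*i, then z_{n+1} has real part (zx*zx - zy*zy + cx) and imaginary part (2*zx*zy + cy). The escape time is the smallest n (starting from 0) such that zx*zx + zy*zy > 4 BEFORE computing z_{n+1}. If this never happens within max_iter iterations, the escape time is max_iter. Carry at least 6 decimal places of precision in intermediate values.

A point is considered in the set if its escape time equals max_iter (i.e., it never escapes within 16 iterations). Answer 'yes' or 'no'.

Answer: no

Derivation:
z_0 = 0 + 0i, c = 0.9700 + 0.2760i
Iter 1: z = 0.9700 + 0.2760i, |z|^2 = 1.0171
Iter 2: z = 1.8347 + 0.8114i, |z|^2 = 4.0246
Escaped at iteration 2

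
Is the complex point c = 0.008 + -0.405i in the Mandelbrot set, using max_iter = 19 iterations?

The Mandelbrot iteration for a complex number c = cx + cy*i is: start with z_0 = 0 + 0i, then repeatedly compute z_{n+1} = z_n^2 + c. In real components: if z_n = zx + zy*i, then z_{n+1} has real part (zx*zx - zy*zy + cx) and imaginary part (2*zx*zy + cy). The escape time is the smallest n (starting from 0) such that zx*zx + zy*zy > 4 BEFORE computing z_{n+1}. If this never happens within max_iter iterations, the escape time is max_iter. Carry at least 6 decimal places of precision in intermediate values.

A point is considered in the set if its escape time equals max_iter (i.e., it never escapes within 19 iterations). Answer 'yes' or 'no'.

Answer: yes

Derivation:
z_0 = 0 + 0i, c = 0.0080 + -0.4050i
Iter 1: z = 0.0080 + -0.4050i, |z|^2 = 0.1641
Iter 2: z = -0.1560 + -0.4115i, |z|^2 = 0.1936
Iter 3: z = -0.1370 + -0.2767i, |z|^2 = 0.0953
Iter 4: z = -0.0498 + -0.3292i, |z|^2 = 0.1109
Iter 5: z = -0.0979 + -0.3722i, |z|^2 = 0.1481
Iter 6: z = -0.1210 + -0.3321i, |z|^2 = 0.1249
Iter 7: z = -0.0877 + -0.3246i, |z|^2 = 0.1131
Iter 8: z = -0.0897 + -0.3481i, |z|^2 = 0.1292
Iter 9: z = -0.1051 + -0.3425i, |z|^2 = 0.1284
Iter 10: z = -0.0983 + -0.3330i, |z|^2 = 0.1205
Iter 11: z = -0.0932 + -0.3395i, |z|^2 = 0.1240
Iter 12: z = -0.0986 + -0.3417i, |z|^2 = 0.1265
Iter 13: z = -0.0990 + -0.3376i, |z|^2 = 0.1238
Iter 14: z = -0.0962 + -0.3381i, |z|^2 = 0.1236
Iter 15: z = -0.0971 + -0.3400i, |z|^2 = 0.1250
Iter 16: z = -0.0981 + -0.3390i, |z|^2 = 0.1245
Iter 17: z = -0.0973 + -0.3385i, |z|^2 = 0.1240
Iter 18: z = -0.0971 + -0.3391i, |z|^2 = 0.1244
Did not escape in 19 iterations → in set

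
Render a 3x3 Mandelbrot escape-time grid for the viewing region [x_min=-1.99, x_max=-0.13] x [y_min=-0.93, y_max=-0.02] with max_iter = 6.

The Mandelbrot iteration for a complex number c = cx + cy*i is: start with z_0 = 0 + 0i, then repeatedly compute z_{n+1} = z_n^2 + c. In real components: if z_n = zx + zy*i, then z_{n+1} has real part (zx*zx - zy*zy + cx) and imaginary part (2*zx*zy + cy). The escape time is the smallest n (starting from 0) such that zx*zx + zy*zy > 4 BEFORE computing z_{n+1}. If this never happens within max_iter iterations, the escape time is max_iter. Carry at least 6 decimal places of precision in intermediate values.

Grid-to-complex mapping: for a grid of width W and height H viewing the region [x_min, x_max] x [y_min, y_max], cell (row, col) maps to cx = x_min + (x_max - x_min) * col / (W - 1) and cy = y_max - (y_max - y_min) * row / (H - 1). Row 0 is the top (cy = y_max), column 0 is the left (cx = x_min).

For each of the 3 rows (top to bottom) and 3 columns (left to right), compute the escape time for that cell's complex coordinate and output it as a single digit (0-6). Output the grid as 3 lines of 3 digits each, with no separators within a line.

(row=0, col=0): c = -1.9900 + -0.0200i → escape time 5
(row=0, col=1): c = -1.0600 + -0.0200i → escape time 6
(row=0, col=2): c = -0.1300 + -0.0200i → escape time 6
(row=1, col=0): c = -1.9900 + -0.4750i → escape time 1
(row=1, col=1): c = -1.0600 + -0.4750i → escape time 5
(row=1, col=2): c = -0.1300 + -0.4750i → escape time 6
(row=2, col=0): c = -1.9900 + -0.9300i → escape time 1
(row=2, col=1): c = -1.0600 + -0.9300i → escape time 3
(row=2, col=2): c = -0.1300 + -0.9300i → escape time 6

Answer: 566
156
136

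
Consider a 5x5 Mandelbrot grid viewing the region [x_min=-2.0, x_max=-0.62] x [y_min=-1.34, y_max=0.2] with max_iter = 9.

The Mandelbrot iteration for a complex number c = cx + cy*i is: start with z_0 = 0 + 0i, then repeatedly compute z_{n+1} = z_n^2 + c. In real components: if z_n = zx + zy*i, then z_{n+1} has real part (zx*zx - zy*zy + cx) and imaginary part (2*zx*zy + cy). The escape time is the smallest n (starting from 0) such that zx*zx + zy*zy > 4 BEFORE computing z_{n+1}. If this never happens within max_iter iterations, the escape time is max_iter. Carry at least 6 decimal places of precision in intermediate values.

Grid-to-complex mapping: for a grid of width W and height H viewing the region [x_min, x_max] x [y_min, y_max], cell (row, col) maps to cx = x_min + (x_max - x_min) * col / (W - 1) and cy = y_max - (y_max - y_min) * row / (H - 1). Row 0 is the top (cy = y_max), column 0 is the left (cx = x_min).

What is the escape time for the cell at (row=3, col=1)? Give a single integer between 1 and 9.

Answer: 2

Derivation:
z_0 = 0 + 0i, c = -1.6550 + -0.9550i
Iter 1: z = -1.6550 + -0.9550i, |z|^2 = 3.6511
Iter 2: z = 0.1720 + 2.2061i, |z|^2 = 4.8962
Escaped at iteration 2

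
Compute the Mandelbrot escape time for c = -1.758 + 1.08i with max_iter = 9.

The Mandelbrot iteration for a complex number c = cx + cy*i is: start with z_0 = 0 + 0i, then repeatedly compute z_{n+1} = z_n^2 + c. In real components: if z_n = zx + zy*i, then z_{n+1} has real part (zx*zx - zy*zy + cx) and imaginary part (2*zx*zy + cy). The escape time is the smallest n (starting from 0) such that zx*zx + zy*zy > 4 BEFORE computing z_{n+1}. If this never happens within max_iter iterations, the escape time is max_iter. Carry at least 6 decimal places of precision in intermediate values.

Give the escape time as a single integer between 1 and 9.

Answer: 1

Derivation:
z_0 = 0 + 0i, c = -1.7580 + 1.0800i
Iter 1: z = -1.7580 + 1.0800i, |z|^2 = 4.2570
Escaped at iteration 1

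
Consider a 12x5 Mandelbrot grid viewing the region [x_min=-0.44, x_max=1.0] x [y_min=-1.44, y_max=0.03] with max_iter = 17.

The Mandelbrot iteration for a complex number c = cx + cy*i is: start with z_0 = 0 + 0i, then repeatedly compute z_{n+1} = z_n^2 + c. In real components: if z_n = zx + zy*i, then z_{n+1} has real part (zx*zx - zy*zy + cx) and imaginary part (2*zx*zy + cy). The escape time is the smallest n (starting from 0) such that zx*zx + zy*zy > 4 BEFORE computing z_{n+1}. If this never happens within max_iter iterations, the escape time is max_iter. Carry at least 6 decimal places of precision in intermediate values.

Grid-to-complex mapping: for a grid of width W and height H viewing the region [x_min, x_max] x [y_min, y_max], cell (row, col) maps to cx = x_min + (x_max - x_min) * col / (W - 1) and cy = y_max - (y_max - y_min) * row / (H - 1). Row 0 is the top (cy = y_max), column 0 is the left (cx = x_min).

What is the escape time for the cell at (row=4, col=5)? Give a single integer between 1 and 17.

z_0 = 0 + 0i, c = 0.2145 + -1.4400i
Iter 1: z = 0.2145 + -1.4400i, |z|^2 = 2.1196
Iter 2: z = -1.8130 + -2.0579i, |z|^2 = 7.5220
Escaped at iteration 2

Answer: 2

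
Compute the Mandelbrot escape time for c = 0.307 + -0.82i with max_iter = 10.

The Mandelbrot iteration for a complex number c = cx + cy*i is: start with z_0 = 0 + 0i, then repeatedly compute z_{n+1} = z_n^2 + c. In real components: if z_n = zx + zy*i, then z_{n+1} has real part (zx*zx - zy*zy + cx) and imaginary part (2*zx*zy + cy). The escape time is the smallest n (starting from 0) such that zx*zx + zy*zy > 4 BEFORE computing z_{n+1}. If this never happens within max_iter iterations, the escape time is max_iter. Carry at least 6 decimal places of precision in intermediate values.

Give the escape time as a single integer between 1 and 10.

z_0 = 0 + 0i, c = 0.3070 + -0.8200i
Iter 1: z = 0.3070 + -0.8200i, |z|^2 = 0.7666
Iter 2: z = -0.2712 + -1.3235i, |z|^2 = 1.8251
Iter 3: z = -1.3711 + -0.1023i, |z|^2 = 1.8903
Iter 4: z = 2.1764 + -0.5395i, |z|^2 = 5.0278
Escaped at iteration 4

Answer: 4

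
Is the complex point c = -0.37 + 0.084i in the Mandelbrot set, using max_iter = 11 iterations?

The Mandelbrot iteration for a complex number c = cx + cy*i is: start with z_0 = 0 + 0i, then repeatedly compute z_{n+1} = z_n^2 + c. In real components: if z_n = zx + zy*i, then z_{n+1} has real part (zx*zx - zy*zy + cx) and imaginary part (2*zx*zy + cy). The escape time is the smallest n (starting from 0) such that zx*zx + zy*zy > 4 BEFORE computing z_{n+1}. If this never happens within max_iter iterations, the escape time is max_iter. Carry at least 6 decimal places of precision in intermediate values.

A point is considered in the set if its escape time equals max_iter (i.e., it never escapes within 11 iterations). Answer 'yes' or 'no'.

Answer: yes

Derivation:
z_0 = 0 + 0i, c = -0.3700 + 0.0840i
Iter 1: z = -0.3700 + 0.0840i, |z|^2 = 0.1440
Iter 2: z = -0.2402 + 0.0218i, |z|^2 = 0.0582
Iter 3: z = -0.3128 + 0.0735i, |z|^2 = 0.1032
Iter 4: z = -0.2776 + 0.0380i, |z|^2 = 0.0785
Iter 5: z = -0.2944 + 0.0629i, |z|^2 = 0.0906
Iter 6: z = -0.2873 + 0.0470i, |z|^2 = 0.0847
Iter 7: z = -0.2897 + 0.0570i, |z|^2 = 0.0872
Iter 8: z = -0.2893 + 0.0510i, |z|^2 = 0.0863
Iter 9: z = -0.2889 + 0.0545i, |z|^2 = 0.0864
Iter 10: z = -0.2895 + 0.0525i, |z|^2 = 0.0866
Did not escape in 11 iterations → in set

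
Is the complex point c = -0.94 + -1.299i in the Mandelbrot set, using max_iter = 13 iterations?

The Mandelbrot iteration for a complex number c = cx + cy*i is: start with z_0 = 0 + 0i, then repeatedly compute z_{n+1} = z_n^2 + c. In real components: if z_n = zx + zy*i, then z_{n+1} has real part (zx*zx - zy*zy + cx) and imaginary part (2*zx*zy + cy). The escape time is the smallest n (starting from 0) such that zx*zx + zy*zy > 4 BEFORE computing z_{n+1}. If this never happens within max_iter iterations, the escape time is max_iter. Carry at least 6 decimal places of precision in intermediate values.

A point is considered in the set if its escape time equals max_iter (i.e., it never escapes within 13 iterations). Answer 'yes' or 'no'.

z_0 = 0 + 0i, c = -0.9400 + -1.2990i
Iter 1: z = -0.9400 + -1.2990i, |z|^2 = 2.5710
Iter 2: z = -1.7438 + 1.1431i, |z|^2 = 4.3476
Escaped at iteration 2

Answer: no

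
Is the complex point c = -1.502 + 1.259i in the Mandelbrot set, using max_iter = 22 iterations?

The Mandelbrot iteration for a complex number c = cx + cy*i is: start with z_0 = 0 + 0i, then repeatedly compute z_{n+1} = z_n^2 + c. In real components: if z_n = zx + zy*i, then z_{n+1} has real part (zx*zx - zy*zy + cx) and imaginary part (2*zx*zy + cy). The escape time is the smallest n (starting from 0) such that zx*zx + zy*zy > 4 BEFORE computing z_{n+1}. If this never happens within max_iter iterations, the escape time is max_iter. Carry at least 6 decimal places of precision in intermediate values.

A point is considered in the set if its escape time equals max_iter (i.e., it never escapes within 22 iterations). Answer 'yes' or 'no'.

z_0 = 0 + 0i, c = -1.5020 + 1.2590i
Iter 1: z = -1.5020 + 1.2590i, |z|^2 = 3.8411
Iter 2: z = -0.8311 + -2.5230i, |z|^2 = 7.0564
Escaped at iteration 2

Answer: no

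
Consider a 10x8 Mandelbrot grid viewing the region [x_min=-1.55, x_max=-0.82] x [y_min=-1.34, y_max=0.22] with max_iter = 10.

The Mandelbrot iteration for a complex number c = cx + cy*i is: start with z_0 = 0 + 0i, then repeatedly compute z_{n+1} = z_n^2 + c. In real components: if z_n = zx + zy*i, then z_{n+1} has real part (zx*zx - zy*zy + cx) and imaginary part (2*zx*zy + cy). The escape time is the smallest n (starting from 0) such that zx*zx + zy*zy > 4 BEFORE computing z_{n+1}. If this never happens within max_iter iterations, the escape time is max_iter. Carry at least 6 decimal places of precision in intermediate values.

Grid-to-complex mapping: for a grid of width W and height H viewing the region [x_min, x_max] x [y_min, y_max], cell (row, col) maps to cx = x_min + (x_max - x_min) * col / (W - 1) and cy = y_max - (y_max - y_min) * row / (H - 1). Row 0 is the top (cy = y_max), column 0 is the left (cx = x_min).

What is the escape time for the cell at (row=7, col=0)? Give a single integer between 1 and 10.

Answer: 1

Derivation:
z_0 = 0 + 0i, c = -1.5500 + -1.3400i
Iter 1: z = -1.5500 + -1.3400i, |z|^2 = 4.1981
Escaped at iteration 1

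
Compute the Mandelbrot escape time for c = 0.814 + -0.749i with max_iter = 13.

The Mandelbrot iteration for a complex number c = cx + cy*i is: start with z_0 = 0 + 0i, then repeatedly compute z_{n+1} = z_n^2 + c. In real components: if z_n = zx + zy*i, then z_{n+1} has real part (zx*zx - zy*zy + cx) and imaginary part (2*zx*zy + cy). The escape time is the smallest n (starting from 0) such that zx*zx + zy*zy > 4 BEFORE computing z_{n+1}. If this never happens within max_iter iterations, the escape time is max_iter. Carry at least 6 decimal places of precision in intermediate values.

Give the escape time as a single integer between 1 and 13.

z_0 = 0 + 0i, c = 0.8140 + -0.7490i
Iter 1: z = 0.8140 + -0.7490i, |z|^2 = 1.2236
Iter 2: z = 0.9156 + -1.9684i, |z|^2 = 4.7128
Escaped at iteration 2

Answer: 2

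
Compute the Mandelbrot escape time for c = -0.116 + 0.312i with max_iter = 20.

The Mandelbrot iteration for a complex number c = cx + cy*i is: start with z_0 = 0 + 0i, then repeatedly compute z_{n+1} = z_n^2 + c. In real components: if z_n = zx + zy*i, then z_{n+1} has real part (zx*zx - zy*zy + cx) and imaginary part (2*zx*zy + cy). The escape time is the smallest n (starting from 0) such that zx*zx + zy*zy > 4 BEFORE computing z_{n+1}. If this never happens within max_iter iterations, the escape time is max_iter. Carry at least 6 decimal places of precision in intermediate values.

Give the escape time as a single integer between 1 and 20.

z_0 = 0 + 0i, c = -0.1160 + 0.3120i
Iter 1: z = -0.1160 + 0.3120i, |z|^2 = 0.1108
Iter 2: z = -0.1999 + 0.2396i, |z|^2 = 0.0974
Iter 3: z = -0.1335 + 0.2162i, |z|^2 = 0.0646
Iter 4: z = -0.1449 + 0.2543i, |z|^2 = 0.0857
Iter 5: z = -0.1597 + 0.2383i, |z|^2 = 0.0823
Iter 6: z = -0.1473 + 0.2359i, |z|^2 = 0.0773
Iter 7: z = -0.1500 + 0.2425i, |z|^2 = 0.0813
Iter 8: z = -0.1523 + 0.2393i, |z|^2 = 0.0805
Iter 9: z = -0.1500 + 0.2391i, |z|^2 = 0.0797
Iter 10: z = -0.1507 + 0.2402i, |z|^2 = 0.0804
Iter 11: z = -0.1510 + 0.2396i, |z|^2 = 0.0802
Iter 12: z = -0.1506 + 0.2396i, |z|^2 = 0.0801
Iter 13: z = -0.1507 + 0.2398i, |z|^2 = 0.0802
Iter 14: z = -0.1508 + 0.2397i, |z|^2 = 0.0802
Iter 15: z = -0.1507 + 0.2397i, |z|^2 = 0.0802
Iter 16: z = -0.1507 + 0.2397i, |z|^2 = 0.0802
Iter 17: z = -0.1508 + 0.2397i, |z|^2 = 0.0802
Iter 18: z = -0.1507 + 0.2397i, |z|^2 = 0.0802
Iter 19: z = -0.1507 + 0.2397i, |z|^2 = 0.0802

Answer: 20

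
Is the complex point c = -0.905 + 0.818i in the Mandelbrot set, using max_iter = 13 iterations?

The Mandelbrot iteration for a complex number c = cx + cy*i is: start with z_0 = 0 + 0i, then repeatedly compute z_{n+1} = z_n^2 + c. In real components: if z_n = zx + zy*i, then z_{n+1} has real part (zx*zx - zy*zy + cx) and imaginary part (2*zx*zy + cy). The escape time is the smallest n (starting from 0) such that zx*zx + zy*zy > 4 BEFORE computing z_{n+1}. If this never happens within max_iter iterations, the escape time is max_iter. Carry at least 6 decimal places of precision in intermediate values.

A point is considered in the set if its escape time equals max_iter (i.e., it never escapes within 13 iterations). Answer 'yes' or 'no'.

Answer: no

Derivation:
z_0 = 0 + 0i, c = -0.9050 + 0.8180i
Iter 1: z = -0.9050 + 0.8180i, |z|^2 = 1.4881
Iter 2: z = -0.7551 + -0.6626i, |z|^2 = 1.0092
Iter 3: z = -0.7738 + 1.8186i, |z|^2 = 3.9062
Iter 4: z = -3.6136 + -1.9966i, |z|^2 = 17.0445
Escaped at iteration 4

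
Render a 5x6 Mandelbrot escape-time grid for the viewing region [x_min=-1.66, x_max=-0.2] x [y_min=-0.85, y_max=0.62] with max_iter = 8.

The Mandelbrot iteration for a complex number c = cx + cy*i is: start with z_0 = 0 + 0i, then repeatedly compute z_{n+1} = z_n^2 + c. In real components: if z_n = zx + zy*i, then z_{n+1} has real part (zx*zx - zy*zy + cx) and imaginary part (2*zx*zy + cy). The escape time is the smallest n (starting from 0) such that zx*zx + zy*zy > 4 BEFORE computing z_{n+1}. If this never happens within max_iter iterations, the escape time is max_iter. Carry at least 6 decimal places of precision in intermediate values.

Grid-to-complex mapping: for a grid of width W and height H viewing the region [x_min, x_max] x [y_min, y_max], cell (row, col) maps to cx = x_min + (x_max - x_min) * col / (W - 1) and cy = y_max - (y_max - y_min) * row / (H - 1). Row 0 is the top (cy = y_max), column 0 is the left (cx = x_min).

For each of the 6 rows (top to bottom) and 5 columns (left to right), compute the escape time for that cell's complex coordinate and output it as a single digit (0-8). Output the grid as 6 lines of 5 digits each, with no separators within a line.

Answer: 33588
48888
88888
47888
33588
23348

Derivation:
(row=0, col=0): c = -1.6600 + 0.6200i → escape time 3
(row=0, col=1): c = -1.2950 + 0.6200i → escape time 3
(row=0, col=2): c = -0.9300 + 0.6200i → escape time 5
(row=0, col=3): c = -0.5650 + 0.6200i → escape time 8
(row=0, col=4): c = -0.2000 + 0.6200i → escape time 8
(row=1, col=0): c = -1.6600 + 0.3260i → escape time 4
(row=1, col=1): c = -1.2950 + 0.3260i → escape time 8
(row=1, col=2): c = -0.9300 + 0.3260i → escape time 8
(row=1, col=3): c = -0.5650 + 0.3260i → escape time 8
(row=1, col=4): c = -0.2000 + 0.3260i → escape time 8
(row=2, col=0): c = -1.6600 + 0.0320i → escape time 8
(row=2, col=1): c = -1.2950 + 0.0320i → escape time 8
(row=2, col=2): c = -0.9300 + 0.0320i → escape time 8
(row=2, col=3): c = -0.5650 + 0.0320i → escape time 8
(row=2, col=4): c = -0.2000 + 0.0320i → escape time 8
(row=3, col=0): c = -1.6600 + -0.2620i → escape time 4
(row=3, col=1): c = -1.2950 + -0.2620i → escape time 7
(row=3, col=2): c = -0.9300 + -0.2620i → escape time 8
(row=3, col=3): c = -0.5650 + -0.2620i → escape time 8
(row=3, col=4): c = -0.2000 + -0.2620i → escape time 8
(row=4, col=0): c = -1.6600 + -0.5560i → escape time 3
(row=4, col=1): c = -1.2950 + -0.5560i → escape time 3
(row=4, col=2): c = -0.9300 + -0.5560i → escape time 5
(row=4, col=3): c = -0.5650 + -0.5560i → escape time 8
(row=4, col=4): c = -0.2000 + -0.5560i → escape time 8
(row=5, col=0): c = -1.6600 + -0.8500i → escape time 2
(row=5, col=1): c = -1.2950 + -0.8500i → escape time 3
(row=5, col=2): c = -0.9300 + -0.8500i → escape time 3
(row=5, col=3): c = -0.5650 + -0.8500i → escape time 4
(row=5, col=4): c = -0.2000 + -0.8500i → escape time 8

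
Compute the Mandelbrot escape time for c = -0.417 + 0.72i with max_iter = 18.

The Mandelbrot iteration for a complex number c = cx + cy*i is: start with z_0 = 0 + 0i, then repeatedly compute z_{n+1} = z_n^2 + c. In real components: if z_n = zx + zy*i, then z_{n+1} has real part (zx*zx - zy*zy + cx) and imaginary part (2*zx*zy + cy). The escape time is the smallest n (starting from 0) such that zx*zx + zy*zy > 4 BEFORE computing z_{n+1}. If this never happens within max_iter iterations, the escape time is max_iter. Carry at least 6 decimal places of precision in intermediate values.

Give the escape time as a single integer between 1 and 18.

Answer: 7

Derivation:
z_0 = 0 + 0i, c = -0.4170 + 0.7200i
Iter 1: z = -0.4170 + 0.7200i, |z|^2 = 0.6923
Iter 2: z = -0.7615 + 0.1195i, |z|^2 = 0.5942
Iter 3: z = 0.1486 + 0.5380i, |z|^2 = 0.3115
Iter 4: z = -0.6843 + 0.8799i, |z|^2 = 1.2425
Iter 5: z = -0.7229 + -0.4843i, |z|^2 = 0.7571
Iter 6: z = -0.1289 + 1.4202i, |z|^2 = 2.0335
Iter 7: z = -2.4173 + 0.3539i, |z|^2 = 5.9686
Escaped at iteration 7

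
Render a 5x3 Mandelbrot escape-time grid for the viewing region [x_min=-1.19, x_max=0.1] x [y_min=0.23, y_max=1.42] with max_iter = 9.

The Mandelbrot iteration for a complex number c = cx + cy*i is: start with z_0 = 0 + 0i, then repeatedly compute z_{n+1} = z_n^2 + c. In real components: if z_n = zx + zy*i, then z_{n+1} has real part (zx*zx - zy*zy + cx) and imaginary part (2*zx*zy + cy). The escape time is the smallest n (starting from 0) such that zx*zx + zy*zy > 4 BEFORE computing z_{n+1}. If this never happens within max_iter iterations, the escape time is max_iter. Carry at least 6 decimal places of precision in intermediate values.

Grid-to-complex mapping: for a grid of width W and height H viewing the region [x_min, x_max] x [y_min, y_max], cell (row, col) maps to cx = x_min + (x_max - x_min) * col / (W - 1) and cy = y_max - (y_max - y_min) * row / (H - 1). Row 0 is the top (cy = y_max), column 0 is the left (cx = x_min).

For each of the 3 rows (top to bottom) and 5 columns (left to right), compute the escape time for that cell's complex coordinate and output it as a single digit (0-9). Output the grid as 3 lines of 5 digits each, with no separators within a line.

Answer: 22222
34596
99999

Derivation:
(row=0, col=0): c = -1.1900 + 1.4200i → escape time 2
(row=0, col=1): c = -0.8675 + 1.4200i → escape time 2
(row=0, col=2): c = -0.5450 + 1.4200i → escape time 2
(row=0, col=3): c = -0.2225 + 1.4200i → escape time 2
(row=0, col=4): c = 0.1000 + 1.4200i → escape time 2
(row=1, col=0): c = -1.1900 + 0.8250i → escape time 3
(row=1, col=1): c = -0.8675 + 0.8250i → escape time 4
(row=1, col=2): c = -0.5450 + 0.8250i → escape time 5
(row=1, col=3): c = -0.2225 + 0.8250i → escape time 9
(row=1, col=4): c = 0.1000 + 0.8250i → escape time 6
(row=2, col=0): c = -1.1900 + 0.2300i → escape time 9
(row=2, col=1): c = -0.8675 + 0.2300i → escape time 9
(row=2, col=2): c = -0.5450 + 0.2300i → escape time 9
(row=2, col=3): c = -0.2225 + 0.2300i → escape time 9
(row=2, col=4): c = 0.1000 + 0.2300i → escape time 9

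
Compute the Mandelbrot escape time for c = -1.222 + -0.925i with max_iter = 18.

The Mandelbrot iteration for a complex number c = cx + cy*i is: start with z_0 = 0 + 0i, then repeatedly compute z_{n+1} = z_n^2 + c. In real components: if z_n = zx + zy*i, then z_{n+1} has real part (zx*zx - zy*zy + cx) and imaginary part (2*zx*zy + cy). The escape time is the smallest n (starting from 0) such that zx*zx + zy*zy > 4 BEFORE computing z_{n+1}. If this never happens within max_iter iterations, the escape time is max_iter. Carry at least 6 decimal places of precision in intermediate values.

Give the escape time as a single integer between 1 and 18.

Answer: 3

Derivation:
z_0 = 0 + 0i, c = -1.2220 + -0.9250i
Iter 1: z = -1.2220 + -0.9250i, |z|^2 = 2.3489
Iter 2: z = -0.5843 + 1.3357i, |z|^2 = 2.1255
Iter 3: z = -2.6646 + -2.4860i, |z|^2 = 13.2805
Escaped at iteration 3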